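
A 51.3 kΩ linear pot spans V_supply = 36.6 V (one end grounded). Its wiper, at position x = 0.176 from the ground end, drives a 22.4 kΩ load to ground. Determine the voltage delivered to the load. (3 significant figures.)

The pot divides into 42.27 kΩ above the wiper and 9.029 kΩ below.
(x·R_p) ‖ R_L = 6.435 kΩ.
V_out = 36.6 × 6.435/(42.27 + 6.435) = 4.836 V.
(Unloaded: V_out = x·V_supply = 6.44 V.)

V_out ≈ 4.84 V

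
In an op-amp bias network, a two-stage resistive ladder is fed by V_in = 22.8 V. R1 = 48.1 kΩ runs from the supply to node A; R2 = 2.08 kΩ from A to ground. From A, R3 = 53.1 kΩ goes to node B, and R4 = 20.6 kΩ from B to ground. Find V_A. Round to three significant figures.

V_A ≈ 0.920 V

The second stage (R3 + R4 = 73.70 kΩ) loads node A in parallel with R2.
Effective lower resistance at A: R2 ‖ 73.70 = 2.023 kΩ.
V_A = 22.8 × 2.023/(48.1 + 2.023) = 0.9202 V.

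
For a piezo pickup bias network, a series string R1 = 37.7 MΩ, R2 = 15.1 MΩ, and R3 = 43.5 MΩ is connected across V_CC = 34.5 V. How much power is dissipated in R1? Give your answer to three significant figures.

Series current I = V_CC/ΣR = 34.5/96.30 = 0.3583 µA.
V(R1) = I·R = 13.51 V; P = V·I = 13.51 × 0.3583 = 4.839 µW.

P ≈ 4.84 µW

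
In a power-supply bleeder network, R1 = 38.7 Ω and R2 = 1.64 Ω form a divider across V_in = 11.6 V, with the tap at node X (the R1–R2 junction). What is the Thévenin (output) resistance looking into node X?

Looking into X with the source shorted: R_th = R1·R2/(R1+R2) = 38.70 × 1.64/40.34 = 1.573 Ω.

R_th ≈ 1.57 Ω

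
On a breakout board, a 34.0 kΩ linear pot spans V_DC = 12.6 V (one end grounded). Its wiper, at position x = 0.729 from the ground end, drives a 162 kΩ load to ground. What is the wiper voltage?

Split the track: R_lower = x·R_p = 24.79 kΩ, R_upper = (1−x)·R_p = 9.214 kΩ.
(x·R_p) ‖ R_L = 21.50 kΩ.
Then V_out = V_DC · 21.50/(9.214 + 21.50) = 8.820 V.
(Unloaded: V_out = x·V_DC = 9.19 V.)

V_out ≈ 8.82 V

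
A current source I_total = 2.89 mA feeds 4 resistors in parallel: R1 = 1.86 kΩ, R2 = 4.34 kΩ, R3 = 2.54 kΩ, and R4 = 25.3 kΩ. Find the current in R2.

I ≈ 0.554 mA

Conductances: ΣG = 1/1.86 + 1/4.34 + 1/2.54 + 1/25.3 = 1.201 (1/kΩ).
R2 takes the fraction G_k/ΣG = 0.2304/1.201 = 0.1918, so I = 2.89 × 0.1918 = 0.5543 mA.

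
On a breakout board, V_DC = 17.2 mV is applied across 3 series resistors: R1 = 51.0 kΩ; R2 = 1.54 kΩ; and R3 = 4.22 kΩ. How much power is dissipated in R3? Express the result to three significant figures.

Series current I = V_DC/ΣR = 17.2/56.76 = 0.3030 µA.
V(R3) = I·R = 1.279 mV; P = V·I = 1.279 × 0.3030 = 0.3875 nW.

P ≈ 0.388 nW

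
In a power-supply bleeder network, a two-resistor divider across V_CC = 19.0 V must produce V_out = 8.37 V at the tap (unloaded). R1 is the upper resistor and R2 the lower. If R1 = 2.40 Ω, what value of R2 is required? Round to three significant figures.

V_out/V_CC = R2/(R1+R2) = 0.4405.
Rearranging, R2 = R1·k/(1−k) = 2.40 × 0.7874 = 1.890 Ω.

R2 ≈ 1.89 Ω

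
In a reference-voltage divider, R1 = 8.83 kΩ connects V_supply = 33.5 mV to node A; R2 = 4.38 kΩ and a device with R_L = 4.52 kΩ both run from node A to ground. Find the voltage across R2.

V_out ≈ 6.74 mV

First combine the lower leg with the load: R2 ‖ R_L = 2.224 kΩ.
Now apply the divider: V_out = 33.5 × 0.2012 = 6.741 mV.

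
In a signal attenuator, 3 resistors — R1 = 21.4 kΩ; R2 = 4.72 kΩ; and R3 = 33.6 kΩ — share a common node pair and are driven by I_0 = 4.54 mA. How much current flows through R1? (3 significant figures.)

Total conductance ΣG = 1/21.4 + 1/4.72 + 1/33.6 = 0.2884 (units of 1/kΩ).
Current divider: I(R1) = I_0 · G_k/ΣG = 4.54 × (0.04673/0.2884) = 4.54 × 0.1621 = 0.7357 mA.

I ≈ 0.736 mA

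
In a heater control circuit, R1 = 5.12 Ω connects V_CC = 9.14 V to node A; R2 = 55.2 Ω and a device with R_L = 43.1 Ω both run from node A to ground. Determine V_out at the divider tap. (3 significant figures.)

First combine the lower leg with the load: R2 ‖ R_L = 24.20 Ω.
Then V_out = V_CC · R2'/(R1 + R2') = 9.14 × 24.20/29.32 = 7.544 V.

V_out ≈ 7.54 V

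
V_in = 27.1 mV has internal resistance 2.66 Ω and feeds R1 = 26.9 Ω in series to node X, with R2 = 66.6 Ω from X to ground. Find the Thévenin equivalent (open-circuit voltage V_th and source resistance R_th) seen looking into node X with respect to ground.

V_th ≈ 18.8 mV, R_th ≈ 20.5 Ω

R1' = 2.66 + 26.9 = 29.56 Ω (source resistance + R1).
With X open, the divider is unloaded: V_th = 27.1 × 66.6/96.16 = 18.77 mV.
Looking into X with the source shorted: R_th = R1'·R2/(R1'+R2) = 29.56 × 66.6/96.16 = 20.47 Ω.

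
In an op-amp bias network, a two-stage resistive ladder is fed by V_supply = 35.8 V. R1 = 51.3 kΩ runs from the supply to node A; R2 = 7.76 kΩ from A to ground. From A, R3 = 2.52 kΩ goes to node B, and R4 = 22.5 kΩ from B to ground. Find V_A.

Node A sees R2 in parallel with the series input of stage 2, R3 + R4 = 25.02 kΩ.
Effective lower resistance at A: R2 ‖ 25.02 = 5.923 kΩ.
First divider: V_A = V_supply · 5.923/(51.3 + 5.923) = 3.706 V.

V_A ≈ 3.71 V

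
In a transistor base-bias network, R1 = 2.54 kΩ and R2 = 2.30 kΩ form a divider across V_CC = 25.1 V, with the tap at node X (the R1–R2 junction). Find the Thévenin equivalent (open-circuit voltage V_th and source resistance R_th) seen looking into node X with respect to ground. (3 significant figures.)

V_th ≈ 11.9 V, R_th ≈ 1.21 kΩ

Open-circuit (no load on X): V_th = V_CC · R2/(R1 + R2) = 25.1 × 2.30/(2.540 + 2.30) = 11.93 V.
Looking into X with the source shorted: R_th = R1·R2/(R1+R2) = 2.540 × 2.30/4.840 = 1.207 kΩ.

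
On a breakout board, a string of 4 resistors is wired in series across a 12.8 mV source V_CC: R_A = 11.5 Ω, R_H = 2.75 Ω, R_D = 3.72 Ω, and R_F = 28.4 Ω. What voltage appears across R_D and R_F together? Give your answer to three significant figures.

V ≈ 8.87 mV

ΣR = 11.5 + 2.75 + 3.72 + 28.4 = 46.37 Ω.
R_{R_D..R_F} = 3.72 + 28.4 = 32.12 Ω.
By the voltage-divider rule, V = 12.8 × 32.12/46.37 = 8.866 mV.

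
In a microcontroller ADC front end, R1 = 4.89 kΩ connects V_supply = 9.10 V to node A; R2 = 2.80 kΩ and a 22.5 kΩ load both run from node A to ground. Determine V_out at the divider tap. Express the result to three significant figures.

The load sits in parallel with R2, giving an effective lower resistance R2' = R2·R_L/(R2+R_L) = 2.490 kΩ.
Then V_out = V_supply · R2'/(R1 + R2') = 9.10 × 2.490/7.380 = 3.070 V.
(Unloaded it would be 3.31 V; the load pulls it down.)

V_out ≈ 3.07 V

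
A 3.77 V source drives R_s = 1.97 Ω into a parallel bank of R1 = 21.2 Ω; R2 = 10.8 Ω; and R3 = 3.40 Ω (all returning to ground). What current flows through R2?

Parallel bank: R_p = 1/(1/21.2 + 1/10.8 + 1/3.40) = 2.305 Ω.
V_A by voltage divider: V_A = 3.77 × 2.305/(1.97 + 2.305) = 2.033 V.
Branch current I = V_A/R2 = 2.033/10.8 = 0.1882 A.
(Equivalently: I_total = 0.8819 A, then current-divider fraction G_k/ΣG = 0.2134.)

I ≈ 0.188 A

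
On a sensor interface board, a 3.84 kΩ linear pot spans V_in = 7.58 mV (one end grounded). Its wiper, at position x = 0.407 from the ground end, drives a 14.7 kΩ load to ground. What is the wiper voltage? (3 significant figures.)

Split the track: R_lower = x·R_p = 1.563 kΩ, R_upper = (1−x)·R_p = 2.277 kΩ.
Lower segment in parallel with the load: 1.563 ‖ 14.7 = 1.413 kΩ.
V_out = 7.58 × 1.413/(2.277 + 1.413) = 2.902 mV.

V_out ≈ 2.90 mV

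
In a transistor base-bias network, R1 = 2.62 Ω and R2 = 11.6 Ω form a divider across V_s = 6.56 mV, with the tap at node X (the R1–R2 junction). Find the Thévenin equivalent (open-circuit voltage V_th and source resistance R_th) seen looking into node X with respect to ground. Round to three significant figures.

V_th ≈ 5.35 mV, R_th ≈ 2.14 Ω

With X open, the divider is unloaded: V_th = 6.56 × 11.6/14.22 = 5.351 mV.
Looking into X with the source shorted: R_th = R1·R2/(R1+R2) = 2.620 × 11.6/14.22 = 2.137 Ω.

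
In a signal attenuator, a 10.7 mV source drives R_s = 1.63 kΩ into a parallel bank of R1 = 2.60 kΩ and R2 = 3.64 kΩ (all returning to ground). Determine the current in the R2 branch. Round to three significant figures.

I ≈ 1.42 µA

Parallel bank: R_p = 1/(1/2.60 + 1/3.64) = 1.517 kΩ.
V_A = 10.7 × 1.517/3.147 = 5.157 mV.
Branch current I = V_A/R2 = 5.157/3.64 = 1.417 µA.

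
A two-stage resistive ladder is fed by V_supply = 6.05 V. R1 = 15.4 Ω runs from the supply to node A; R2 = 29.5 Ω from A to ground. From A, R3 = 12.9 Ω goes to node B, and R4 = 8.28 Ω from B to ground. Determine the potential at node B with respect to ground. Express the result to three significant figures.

The second stage (R3 + R4 = 21.18 Ω) loads node A in parallel with R2.
R2 ‖ (R3+R4) = 12.33 Ω.
First divider: V_A = V_supply · 12.33/(15.4 + 12.33) = 2.690 V.
V_B = V_A × 0.3909 = 1.052 V.

V_B ≈ 1.05 V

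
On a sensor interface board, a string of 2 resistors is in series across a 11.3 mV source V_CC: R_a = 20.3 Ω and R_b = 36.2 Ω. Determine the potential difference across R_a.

V ≈ 4.06 mV

Series total: ΣR = 20.3 + 36.2 = 56.50 Ω.
Voltage divider: V = V_CC · (20.30 / 56.50) = 11.3 × 0.3593 = 4.060 mV.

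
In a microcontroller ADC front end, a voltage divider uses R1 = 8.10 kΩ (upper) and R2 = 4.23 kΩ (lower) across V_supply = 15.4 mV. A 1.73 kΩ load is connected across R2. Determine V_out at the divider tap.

V_out ≈ 2.03 mV

First combine the lower leg with the load: R2 ‖ R_L = 1.228 kΩ.
Now apply the divider: V_out = 15.4 × 0.1316 = 2.027 mV.
(Unloaded it would be 5.28 mV; the load pulls it down.)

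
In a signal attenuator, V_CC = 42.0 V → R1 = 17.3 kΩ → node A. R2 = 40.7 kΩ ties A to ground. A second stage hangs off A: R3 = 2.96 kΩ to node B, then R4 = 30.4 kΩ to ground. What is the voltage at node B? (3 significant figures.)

V_B ≈ 19.7 V

Node A sees R2 in parallel with the series input of stage 2, R3 + R4 = 33.36 kΩ.
Effective lower resistance at A: R2 ‖ 33.36 = 18.33 kΩ.
First divider: V_A = V_CC · 18.33/(17.3 + 18.33) = 21.61 V.
V_B = V_A × 0.9113 = 19.69 V.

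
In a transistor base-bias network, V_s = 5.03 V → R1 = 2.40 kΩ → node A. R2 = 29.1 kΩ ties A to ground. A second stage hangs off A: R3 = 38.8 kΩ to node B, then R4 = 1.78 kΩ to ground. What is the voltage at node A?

V_A ≈ 4.41 V

Node A sees R2 in parallel with the series input of stage 2, R3 + R4 = 40.58 kΩ.
R2 ‖ (R3+R4) = 16.95 kΩ.
So V_A = 5.03 × 0.8760 = 4.406 V.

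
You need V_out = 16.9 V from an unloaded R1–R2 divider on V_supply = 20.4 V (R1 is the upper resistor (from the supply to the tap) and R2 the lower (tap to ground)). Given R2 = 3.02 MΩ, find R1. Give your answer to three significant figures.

V_out/V_supply = R2/(R1+R2) = 0.8284.
R1 = R2·(1/k − 1) = 3.02 × 0.2071 = 0.6254 MΩ.

R1 ≈ 0.625 MΩ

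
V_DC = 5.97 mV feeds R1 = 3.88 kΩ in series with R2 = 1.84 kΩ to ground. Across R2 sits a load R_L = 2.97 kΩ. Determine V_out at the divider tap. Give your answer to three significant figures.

V_out ≈ 1.35 mV

First combine the lower leg with the load: R2 ‖ R_L = 1.136 kΩ.
Then V_out = V_DC · R2'/(R1 + R2') = 5.97 × 1.136/5.016 = 1.352 mV.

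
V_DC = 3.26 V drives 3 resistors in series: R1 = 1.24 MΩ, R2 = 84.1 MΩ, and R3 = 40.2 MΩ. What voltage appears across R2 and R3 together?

ΣR = 1.24 + 84.1 + 40.2 = 125.5 MΩ.
R_{R2..R3} = 84.1 + 40.2 = 124.3 MΩ.
Voltage divider: V = V_DC · (124.3 / 125.5) = 3.26 × 0.9901 = 3.228 V.

V ≈ 3.23 V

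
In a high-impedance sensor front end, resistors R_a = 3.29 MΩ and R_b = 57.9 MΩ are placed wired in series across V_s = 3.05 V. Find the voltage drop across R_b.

V ≈ 2.89 V

Series total: ΣR = 3.29 + 57.9 = 61.19 MΩ.
By the voltage-divider rule, V = 3.05 × 57.90/61.19 = 2.886 V.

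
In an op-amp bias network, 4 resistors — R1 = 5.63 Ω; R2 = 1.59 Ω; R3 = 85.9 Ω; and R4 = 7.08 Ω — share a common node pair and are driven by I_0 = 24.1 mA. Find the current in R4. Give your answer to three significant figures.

I ≈ 3.55 mA

Conductances: ΣG = 1/5.63 + 1/1.59 + 1/85.9 + 1/7.08 = 0.9594 (1/Ω).
By the current-divider rule, I = I_0 · G_k/ΣG = 24.1 × 0.1472 = 3.548 mA.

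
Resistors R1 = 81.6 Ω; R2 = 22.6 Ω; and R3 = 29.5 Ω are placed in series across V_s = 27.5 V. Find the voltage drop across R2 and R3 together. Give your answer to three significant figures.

ΣR = 81.6 + 22.6 + 29.5 = 133.7 Ω.
R_{R2..R3} = 22.6 + 29.5 = 52.10 Ω.
V = V_s · R/ΣR = 27.5 × 0.3897 = 10.72 V.

V ≈ 10.7 V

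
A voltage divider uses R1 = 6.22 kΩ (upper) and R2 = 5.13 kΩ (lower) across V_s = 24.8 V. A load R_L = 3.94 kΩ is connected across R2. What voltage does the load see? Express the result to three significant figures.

First combine the lower leg with the load: R2 ‖ R_L = 2.228 kΩ.
Now apply the divider: V_out = 24.8 × 0.2638 = 6.542 V.

V_out ≈ 6.54 V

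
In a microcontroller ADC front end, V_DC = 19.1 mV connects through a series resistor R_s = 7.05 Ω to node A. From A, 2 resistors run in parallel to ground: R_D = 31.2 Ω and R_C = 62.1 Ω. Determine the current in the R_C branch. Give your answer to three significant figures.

I ≈ 0.230 mA

Parallel bank: R_p = 1/(1/31.2 + 1/62.1) = 20.77 Ω.
V_A by voltage divider: V_A = 19.1 × 20.77/(7.05 + 20.77) = 14.26 mV.
Branch current I = V_A/R_C = 14.26/62.1 = 0.2296 mA.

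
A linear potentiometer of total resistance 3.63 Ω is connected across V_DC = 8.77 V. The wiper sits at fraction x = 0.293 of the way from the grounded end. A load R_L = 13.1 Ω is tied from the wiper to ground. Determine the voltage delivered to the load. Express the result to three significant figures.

Lower segment x·R_p = 1.064 Ω; upper segment (1−x)·R_p = 2.566 Ω.
Lower segment in parallel with the load: 1.064 ‖ 13.1 = 0.9837 Ω.
Then V_out = V_DC · 0.9837/(2.566 + 0.9837) = 2.430 V.
(Unloaded: V_out = x·V_DC = 2.57 V.)

V_out ≈ 2.43 V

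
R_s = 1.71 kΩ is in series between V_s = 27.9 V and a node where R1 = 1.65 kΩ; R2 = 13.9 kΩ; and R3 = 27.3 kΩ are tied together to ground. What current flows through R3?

I ≈ 0.460 mA

Combine the parallel branches: R_p = (1/1.65 + 1/13.9 + 1/27.3)⁻¹ = 1.399 kΩ.
Node voltage V_A = V_s · R_p/(R_s + R_p) = 27.9 × 0.4500 = 12.56 V.
Branch current I = V_A/R3 = 12.56/27.3 = 0.4599 mA.
(Check via current divider: I_total = 8.973 mA; share G_k/ΣG = 0.05126 → same result.)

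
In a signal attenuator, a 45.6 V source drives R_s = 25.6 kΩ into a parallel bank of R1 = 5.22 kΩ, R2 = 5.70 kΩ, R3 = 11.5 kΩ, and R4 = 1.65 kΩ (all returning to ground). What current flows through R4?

I ≈ 0.982 mA

Combine the parallel branches: R_p = (1/5.22 + 1/5.70 + 1/11.5 + 1/1.65)⁻¹ = 0.9434 kΩ.
Node voltage V_A = V_DC · R_p/(R_s + R_p) = 45.6 × 0.03554 = 1.621 V.
I(R4) = V_A / R4 = 1.621/1.65 = 0.9822 mA.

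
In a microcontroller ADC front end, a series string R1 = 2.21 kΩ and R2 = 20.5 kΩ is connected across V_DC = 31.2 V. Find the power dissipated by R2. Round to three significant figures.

ΣR = 22.71 kΩ → I = 31.2/22.71 = 1.374 mA.
P = I²R = 1.887 × 20.5 = 38.69 mW.

P ≈ 38.7 mW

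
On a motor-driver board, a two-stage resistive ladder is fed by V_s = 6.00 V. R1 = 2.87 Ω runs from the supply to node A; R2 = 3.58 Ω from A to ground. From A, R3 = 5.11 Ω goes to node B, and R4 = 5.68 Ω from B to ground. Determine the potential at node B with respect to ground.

V_B ≈ 1.53 V

Node A sees R2 in parallel with the series input of stage 2, R3 + R4 = 10.79 Ω.
Effective lower resistance at A: R2 ‖ 10.79 = 2.688 Ω.
V_A = 6.00 × 2.688/(2.87 + 2.688) = 2.902 V.
Then the unloaded second divider: V_B = V_A × R4/(R3+R4) = 2.902 × 0.5264 = 1.528 V.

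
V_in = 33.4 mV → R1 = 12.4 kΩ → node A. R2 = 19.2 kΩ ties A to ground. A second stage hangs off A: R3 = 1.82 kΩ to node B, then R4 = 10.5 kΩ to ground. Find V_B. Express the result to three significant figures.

V_B ≈ 10.7 mV

Node A sees R2 in parallel with the series input of stage 2, R3 + R4 = 12.32 kΩ.
R2 ‖ (R3+R4) = 7.505 kΩ.
V_A = 33.4 × 7.505/(12.4 + 7.505) = 12.59 mV.
V_B = V_A × 0.8523 = 10.73 mV.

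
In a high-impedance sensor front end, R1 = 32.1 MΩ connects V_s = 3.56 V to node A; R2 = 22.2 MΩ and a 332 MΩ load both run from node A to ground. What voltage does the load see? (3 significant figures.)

The load sits in parallel with R2, giving an effective lower resistance R2' = R2·R_L/(R2+R_L) = 20.81 MΩ.
Voltage divider with the loaded lower leg: V_out = 3.56 × 20.81/(32.1 + 20.81) = 3.56 × 0.3933 = 1.400 V.
(Unloaded it would be 1.46 V; the load pulls it down.)

V_out ≈ 1.40 V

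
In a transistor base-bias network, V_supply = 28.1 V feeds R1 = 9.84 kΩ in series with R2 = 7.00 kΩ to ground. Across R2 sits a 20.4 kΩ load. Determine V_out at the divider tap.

V_out ≈ 9.73 V

R2 ‖ R_L = (7.00 × 20.4)/(7.00 + 20.4) = 5.212 kΩ.
Then V_out = V_supply · R2'/(R1 + R2') = 28.1 × 5.212/15.05 = 9.730 V.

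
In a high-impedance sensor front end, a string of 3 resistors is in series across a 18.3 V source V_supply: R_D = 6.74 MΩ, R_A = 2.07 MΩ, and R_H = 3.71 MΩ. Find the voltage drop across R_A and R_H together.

V ≈ 8.45 V

ΣR = 6.74 + 2.07 + 3.71 = 12.52 MΩ.
R_{R_A..R_H} = 2.07 + 3.71 = 5.780 MΩ.
V = V_supply · R/ΣR = 18.3 × 0.4617 = 8.448 V.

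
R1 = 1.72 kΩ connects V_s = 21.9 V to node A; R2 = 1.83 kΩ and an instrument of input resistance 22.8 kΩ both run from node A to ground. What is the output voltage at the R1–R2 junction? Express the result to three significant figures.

First combine the lower leg with the load: R2 ‖ R_L = 1.694 kΩ.
Now apply the divider: V_out = 21.9 × 0.4962 = 10.87 V.

V_out ≈ 10.9 V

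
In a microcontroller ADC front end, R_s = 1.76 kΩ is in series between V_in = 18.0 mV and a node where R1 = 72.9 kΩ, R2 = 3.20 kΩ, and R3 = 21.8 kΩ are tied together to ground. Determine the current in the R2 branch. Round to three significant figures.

I ≈ 3.40 µA

Combine the parallel branches: R_p = (1/72.9 + 1/3.20 + 1/21.8)⁻¹ = 2.688 kΩ.
Node voltage V_A = V_in · R_p/(R_s + R_p) = 18.0 × 0.6043 = 10.88 mV.
I(R2) = V_A / R2 = 10.88/3.20 = 3.399 µA.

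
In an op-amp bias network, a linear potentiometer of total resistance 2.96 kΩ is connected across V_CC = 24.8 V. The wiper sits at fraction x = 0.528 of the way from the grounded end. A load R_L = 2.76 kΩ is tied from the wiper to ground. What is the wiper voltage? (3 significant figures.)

V_out ≈ 10.3 V

The pot divides into 1.397 kΩ above the wiper and 1.563 kΩ below.
(x·R_p) ‖ R_L = 0.9978 kΩ.
Then V_out = V_CC · 0.9978/(1.397 + 0.9978) = 10.33 V.
(Unloaded: V_out = x·V_CC = 13.1 V.)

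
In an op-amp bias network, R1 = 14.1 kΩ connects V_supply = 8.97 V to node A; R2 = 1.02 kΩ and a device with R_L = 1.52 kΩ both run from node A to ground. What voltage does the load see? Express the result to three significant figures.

V_out ≈ 0.372 V

The load sits in parallel with R2, giving an effective lower resistance R2' = R2·R_L/(R2+R_L) = 0.6104 kΩ.
Voltage divider with the loaded lower leg: V_out = 8.97 × 0.6104/(14.1 + 0.6104) = 8.97 × 0.04149 = 0.3722 V.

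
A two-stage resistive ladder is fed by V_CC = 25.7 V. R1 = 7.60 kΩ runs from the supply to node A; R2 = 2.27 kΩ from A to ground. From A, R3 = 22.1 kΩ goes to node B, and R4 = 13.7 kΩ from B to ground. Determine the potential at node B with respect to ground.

V_B ≈ 2.16 V

The second stage (R3 + R4 = 35.80 kΩ) loads node A in parallel with R2.
R2 ‖ (R3+R4) = 2.135 kΩ.
V_A = 25.7 × 2.135/(7.60 + 2.135) = 5.636 V.
Stage 2 is unloaded, so V_B = V_A · R4/(R3+R4) = 5.636 × 13.7/35.80 = 2.157 V.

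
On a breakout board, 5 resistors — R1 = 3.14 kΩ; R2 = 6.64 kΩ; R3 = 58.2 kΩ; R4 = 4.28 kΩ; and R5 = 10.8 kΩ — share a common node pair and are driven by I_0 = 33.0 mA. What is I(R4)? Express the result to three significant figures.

I ≈ 9.49 mA

Conductances: ΣG = 1/3.14 + 1/6.64 + 1/58.2 + 1/4.28 + 1/10.8 = 0.8125 (1/kΩ).
Current divider: I(R4) = I_0 · G_k/ΣG = 33.0 × (0.2336/0.8125) = 33.0 × 0.2876 = 9.490 mA.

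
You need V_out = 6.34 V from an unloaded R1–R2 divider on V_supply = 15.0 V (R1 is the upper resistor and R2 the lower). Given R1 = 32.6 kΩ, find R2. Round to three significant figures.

R2 ≈ 23.9 kΩ

V_out/V_supply = R2/(R1+R2) = 0.4227.
R2 = R1 · 0.4227/(1 − 0.4227) = 23.87 kΩ.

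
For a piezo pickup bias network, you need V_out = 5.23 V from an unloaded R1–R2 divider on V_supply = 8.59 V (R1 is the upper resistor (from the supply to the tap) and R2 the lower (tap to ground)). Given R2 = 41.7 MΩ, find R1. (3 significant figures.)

Required fraction k = V_out/V_supply = 0.6088.
R1 = R2·(1/k − 1) = 41.7 × 0.6424 = 26.79 MΩ.

R1 ≈ 26.8 MΩ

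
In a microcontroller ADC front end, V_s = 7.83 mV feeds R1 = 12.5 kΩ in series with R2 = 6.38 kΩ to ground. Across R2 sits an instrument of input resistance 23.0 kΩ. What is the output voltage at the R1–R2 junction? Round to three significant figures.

V_out ≈ 2.24 mV

First combine the lower leg with the load: R2 ‖ R_L = 4.995 kΩ.
Voltage divider with the loaded lower leg: V_out = 7.83 × 4.995/(12.5 + 4.995) = 7.83 × 0.2855 = 2.235 mV.
(Unloaded it would be 2.65 mV; the load pulls it down.)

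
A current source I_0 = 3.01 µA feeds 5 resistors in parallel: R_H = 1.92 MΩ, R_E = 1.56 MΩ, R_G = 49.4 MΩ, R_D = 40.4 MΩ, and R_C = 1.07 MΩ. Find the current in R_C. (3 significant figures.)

ΣG = 1/1.92 + 1/1.56 + 1/49.4 + 1/40.4 + 1/1.07 = 2.141.
By the current-divider rule, I = I_0 · G_k/ΣG = 3.01 × 0.4364 = 1.314 µA.

I ≈ 1.31 µA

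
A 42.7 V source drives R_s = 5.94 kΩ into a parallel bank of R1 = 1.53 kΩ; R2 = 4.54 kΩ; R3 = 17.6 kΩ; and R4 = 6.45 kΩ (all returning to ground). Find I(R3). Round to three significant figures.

Parallel bank: R_p = 1/(1/1.53 + 1/4.54 + 1/17.6 + 1/6.45) = 0.9211 kΩ.
V_A = 42.7 × 0.9211/6.861 = 5.732 V.
Branch current I = V_A/R3 = 5.732/17.6 = 0.3257 mA.
(Check via current divider: I_total = 6.224 mA; share G_k/ΣG = 0.05233 → same result.)

I ≈ 0.326 mA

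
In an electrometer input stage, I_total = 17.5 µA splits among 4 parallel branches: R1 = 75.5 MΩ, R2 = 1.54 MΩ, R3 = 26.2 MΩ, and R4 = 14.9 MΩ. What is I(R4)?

I ≈ 1.53 µA

Total conductance ΣG = 1/75.5 + 1/1.54 + 1/26.2 + 1/14.9 = 0.7679 (units of 1/MΩ).
By the current-divider rule, I = I_total · G_k/ΣG = 17.5 × 0.08740 = 1.530 µA.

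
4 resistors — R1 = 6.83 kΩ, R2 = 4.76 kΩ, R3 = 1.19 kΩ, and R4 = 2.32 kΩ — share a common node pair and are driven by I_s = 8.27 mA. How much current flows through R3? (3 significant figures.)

Conductances: ΣG = 1/6.83 + 1/4.76 + 1/1.19 + 1/2.32 = 1.628 (1/kΩ).
Current divider: I(R3) = I_s · G_k/ΣG = 8.27 × (0.8403/1.628) = 8.27 × 0.5162 = 4.269 mA.

I ≈ 4.27 mA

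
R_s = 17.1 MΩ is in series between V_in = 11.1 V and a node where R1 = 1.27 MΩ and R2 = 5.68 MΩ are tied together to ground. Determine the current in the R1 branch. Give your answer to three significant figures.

I ≈ 0.500 µA

Equivalent of the parallel group: R_p = 1.038 MΩ.
Node voltage V_A = V_in · R_p/(R_s + R_p) = 11.1 × 0.05722 = 0.6352 V.
I(R1) = V_A / R1 = 0.6352/1.27 = 0.5001 µA.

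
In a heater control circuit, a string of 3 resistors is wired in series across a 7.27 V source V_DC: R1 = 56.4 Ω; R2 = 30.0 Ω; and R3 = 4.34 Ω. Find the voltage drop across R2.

V ≈ 2.40 V

ΣR = 56.4 + 30.0 + 4.34 = 90.74 Ω.
V = V_DC · R/ΣR = 7.27 × 0.3306 = 2.404 V.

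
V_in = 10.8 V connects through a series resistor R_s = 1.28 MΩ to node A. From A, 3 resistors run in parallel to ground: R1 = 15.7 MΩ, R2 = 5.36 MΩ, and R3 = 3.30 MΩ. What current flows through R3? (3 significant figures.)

I ≈ 1.92 µA

Parallel bank: R_p = 1/(1/15.7 + 1/5.36 + 1/3.30) = 1.807 MΩ.
V_A = 10.8 × 1.807/3.087 = 6.322 V.
I(R3) = V_A / R3 = 6.322/3.30 = 1.916 µA.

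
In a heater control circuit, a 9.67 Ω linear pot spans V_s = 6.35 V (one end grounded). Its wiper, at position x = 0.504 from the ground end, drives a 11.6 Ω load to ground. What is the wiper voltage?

Split the track: R_lower = x·R_p = 4.874 Ω, R_upper = (1−x)·R_p = 4.796 Ω.
(x·R_p) ‖ R_L = 3.432 Ω.
Loaded-divider output: V_out = 6.35 × 0.4171 = 2.648 V.
(Unloaded: V_out = x·V_s = 3.20 V.)

V_out ≈ 2.65 V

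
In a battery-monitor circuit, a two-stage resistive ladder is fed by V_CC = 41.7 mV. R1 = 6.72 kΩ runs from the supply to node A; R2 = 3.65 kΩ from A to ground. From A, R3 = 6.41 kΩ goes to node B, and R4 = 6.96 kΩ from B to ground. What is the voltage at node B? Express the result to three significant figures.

Node A sees R2 in parallel with the series input of stage 2, R3 + R4 = 13.37 kΩ.
R2 ‖ (R3+R4) = 2.867 kΩ.
V_A = 41.7 × 2.867/(6.72 + 2.867) = 12.47 mV.
V_B = V_A × 0.5206 = 6.492 mV.

V_B ≈ 6.49 mV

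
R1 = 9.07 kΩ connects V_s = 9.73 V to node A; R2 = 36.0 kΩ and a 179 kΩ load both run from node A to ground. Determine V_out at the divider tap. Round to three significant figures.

R2 ‖ R_L = (36.0 × 179)/(36.0 + 179) = 29.97 kΩ.
Voltage divider with the loaded lower leg: V_out = 9.73 × 29.97/(9.07 + 29.97) = 9.73 × 0.7677 = 7.470 V.
(Unloaded it would be 7.77 V; the load pulls it down.)

V_out ≈ 7.47 V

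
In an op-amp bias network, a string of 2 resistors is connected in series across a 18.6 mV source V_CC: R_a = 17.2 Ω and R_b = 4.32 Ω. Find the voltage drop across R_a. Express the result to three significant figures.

V ≈ 14.9 mV

ΣR = 17.2 + 4.32 = 21.52 Ω.
V = V_CC · R/ΣR = 18.6 × 0.7993 = 14.87 mV.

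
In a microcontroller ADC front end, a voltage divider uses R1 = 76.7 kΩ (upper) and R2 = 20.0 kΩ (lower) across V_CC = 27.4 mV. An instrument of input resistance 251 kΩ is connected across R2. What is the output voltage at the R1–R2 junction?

V_out ≈ 5.33 mV

The load sits in parallel with R2, giving an effective lower resistance R2' = R2·R_L/(R2+R_L) = 18.52 kΩ.
Now apply the divider: V_out = 27.4 × 0.1945 = 5.330 mV.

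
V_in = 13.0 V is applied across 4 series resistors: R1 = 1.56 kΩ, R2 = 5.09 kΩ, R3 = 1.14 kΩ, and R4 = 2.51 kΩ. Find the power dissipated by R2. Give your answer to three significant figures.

P ≈ 8.11 mW

The common current is I = 13.0/10.30 = 1.262 mA.
P(R2) = I²·R2 = (1.262)² × 5.09 = 8.108 mW.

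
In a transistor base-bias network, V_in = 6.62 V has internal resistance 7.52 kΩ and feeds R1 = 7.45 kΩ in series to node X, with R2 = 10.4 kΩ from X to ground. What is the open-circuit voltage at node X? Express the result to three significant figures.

V_th ≈ 2.71 V

R1' = 7.52 + 7.45 = 14.97 kΩ (source resistance + R1).
Open-circuit (no load on X): V_th = V_in · R2/(R1' + R2) = 6.62 × 10.4/(14.97 + 10.4) = 2.714 V.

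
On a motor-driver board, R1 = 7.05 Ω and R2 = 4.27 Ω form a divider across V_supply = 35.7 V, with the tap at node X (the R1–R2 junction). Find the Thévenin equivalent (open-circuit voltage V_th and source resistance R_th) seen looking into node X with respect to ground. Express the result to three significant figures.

Open-circuit (no load on X): V_th = V_supply · R2/(R1 + R2) = 35.7 × 4.27/(7.050 + 4.27) = 13.47 V.
Looking into X with the source shorted: R_th = R1·R2/(R1+R2) = 7.050 × 4.27/11.32 = 2.659 Ω.

V_th ≈ 13.5 V, R_th ≈ 2.66 Ω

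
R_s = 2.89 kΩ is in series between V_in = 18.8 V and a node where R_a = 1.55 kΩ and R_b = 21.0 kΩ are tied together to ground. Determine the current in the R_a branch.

Equivalent of the parallel group: R_p = 1.443 kΩ.
V_A by voltage divider: V_A = 18.8 × 1.443/(2.89 + 1.443) = 6.262 V.
I(R_a) = V_A / R_a = 6.262/1.55 = 4.040 mA.

I ≈ 4.04 mA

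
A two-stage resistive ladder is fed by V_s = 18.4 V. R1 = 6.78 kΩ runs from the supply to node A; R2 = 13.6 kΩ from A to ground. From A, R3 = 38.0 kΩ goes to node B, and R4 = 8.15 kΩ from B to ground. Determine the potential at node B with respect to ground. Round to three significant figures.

V_B ≈ 1.97 V

Node A sees R2 in parallel with the series input of stage 2, R3 + R4 = 46.15 kΩ.
R2 ‖ (R3+R4) = 10.50 kΩ.
V_A = 18.4 × 10.50/(6.78 + 10.50) = 11.18 V.
Then the unloaded second divider: V_B = V_A × R4/(R3+R4) = 11.18 × 0.1766 = 1.975 V.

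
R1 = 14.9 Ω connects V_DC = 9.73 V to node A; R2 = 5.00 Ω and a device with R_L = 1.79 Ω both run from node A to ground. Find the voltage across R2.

The load sits in parallel with R2, giving an effective lower resistance R2' = R2·R_L/(R2+R_L) = 1.318 Ω.
Voltage divider with the loaded lower leg: V_out = 9.73 × 1.318/(14.9 + 1.318) = 9.73 × 0.08127 = 0.7908 V.

V_out ≈ 0.791 V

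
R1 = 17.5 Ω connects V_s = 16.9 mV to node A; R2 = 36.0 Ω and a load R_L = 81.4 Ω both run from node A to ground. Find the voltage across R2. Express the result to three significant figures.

The load sits in parallel with R2, giving an effective lower resistance R2' = R2·R_L/(R2+R_L) = 24.96 Ω.
Voltage divider with the loaded lower leg: V_out = 16.9 × 24.96/(17.5 + 24.96) = 16.9 × 0.5879 = 9.935 mV.

V_out ≈ 9.93 mV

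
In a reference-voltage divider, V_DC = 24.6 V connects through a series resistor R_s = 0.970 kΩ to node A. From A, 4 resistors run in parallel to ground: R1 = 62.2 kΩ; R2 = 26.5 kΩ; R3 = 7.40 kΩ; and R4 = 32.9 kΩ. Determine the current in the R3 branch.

I ≈ 2.74 mA

Equivalent of the parallel group: R_p = 4.559 kΩ.
V_A by voltage divider: V_A = 24.6 × 4.559/(0.970 + 4.559) = 20.28 V.
I(R3) = V_A / R3 = 20.28/7.40 = 2.741 mA.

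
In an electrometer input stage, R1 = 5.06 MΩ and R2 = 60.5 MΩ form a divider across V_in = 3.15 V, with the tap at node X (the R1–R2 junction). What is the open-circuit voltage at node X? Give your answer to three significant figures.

With X open, the divider is unloaded: V_th = 3.15 × 60.5/65.56 = 2.907 V.

V_th ≈ 2.91 V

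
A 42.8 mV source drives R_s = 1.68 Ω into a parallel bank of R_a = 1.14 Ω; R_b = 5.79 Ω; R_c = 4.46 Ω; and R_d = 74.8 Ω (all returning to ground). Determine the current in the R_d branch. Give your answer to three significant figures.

I ≈ 0.181 mA

Parallel bank: R_p = 1/(1/1.14 + 1/5.79 + 1/4.46 + 1/74.8) = 0.7767 Ω.
V_A by voltage divider: V_A = 42.8 × 0.7767/(1.68 + 0.7767) = 13.53 mV.
Branch current I = V_A/R_d = 13.53/74.8 = 0.1809 mA.
(Check via current divider: I_total = 17.42 mA; share G_k/ΣG = 0.01038 → same result.)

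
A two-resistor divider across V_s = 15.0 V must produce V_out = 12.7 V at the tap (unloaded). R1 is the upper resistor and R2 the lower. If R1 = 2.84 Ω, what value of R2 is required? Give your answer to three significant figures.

The divider ratio is R2/(R1+R2) = 12.7/15.0 = 0.8467.
Rearranging, R2 = R1·k/(1−k) = 2.84 × 5.522 = 15.68 Ω.

R2 ≈ 15.7 Ω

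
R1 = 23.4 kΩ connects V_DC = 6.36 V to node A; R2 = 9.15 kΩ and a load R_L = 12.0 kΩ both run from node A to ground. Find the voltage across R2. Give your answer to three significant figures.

V_out ≈ 1.15 V

First combine the lower leg with the load: R2 ‖ R_L = 5.191 kΩ.
Then V_out = V_DC · R2'/(R1 + R2') = 6.36 × 5.191/28.59 = 1.155 V.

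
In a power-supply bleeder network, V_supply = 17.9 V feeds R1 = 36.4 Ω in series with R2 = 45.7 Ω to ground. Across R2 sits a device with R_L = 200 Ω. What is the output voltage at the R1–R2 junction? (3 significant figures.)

R2 ‖ R_L = (45.7 × 200)/(45.7 + 200) = 37.20 Ω.
Then V_out = V_supply · R2'/(R1 + R2') = 17.9 × 37.20/73.60 = 9.047 V.

V_out ≈ 9.05 V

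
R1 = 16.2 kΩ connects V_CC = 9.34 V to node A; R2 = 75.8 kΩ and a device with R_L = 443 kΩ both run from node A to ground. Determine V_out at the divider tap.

V_out ≈ 7.47 V

R2 ‖ R_L = (75.8 × 443)/(75.8 + 443) = 64.73 kΩ.
Then V_out = V_CC · R2'/(R1 + R2') = 9.34 × 64.73/80.93 = 7.470 V.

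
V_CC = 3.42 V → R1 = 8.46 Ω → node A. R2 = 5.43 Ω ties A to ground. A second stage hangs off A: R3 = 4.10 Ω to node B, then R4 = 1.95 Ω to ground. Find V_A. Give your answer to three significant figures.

V_A ≈ 0.864 V

Looking into the second stage from A: R3 + R4 = 6.050 Ω appears in parallel with R2.
R2 ‖ (R3+R4) = 2.862 Ω.
First divider: V_A = V_CC · 2.862/(8.46 + 2.862) = 0.8644 V.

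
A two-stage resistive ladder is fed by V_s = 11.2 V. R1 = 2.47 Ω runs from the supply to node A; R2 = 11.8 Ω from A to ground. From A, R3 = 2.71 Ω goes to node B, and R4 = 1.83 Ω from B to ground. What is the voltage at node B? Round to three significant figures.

Looking into the second stage from A: R3 + R4 = 4.540 Ω appears in parallel with R2.
R2 ‖ (R3+R4) = 3.279 Ω.
So V_A = 11.2 × 0.5703 = 6.388 V.
Then the unloaded second divider: V_B = V_A × R4/(R3+R4) = 6.388 × 0.4031 = 2.575 V.

V_B ≈ 2.57 V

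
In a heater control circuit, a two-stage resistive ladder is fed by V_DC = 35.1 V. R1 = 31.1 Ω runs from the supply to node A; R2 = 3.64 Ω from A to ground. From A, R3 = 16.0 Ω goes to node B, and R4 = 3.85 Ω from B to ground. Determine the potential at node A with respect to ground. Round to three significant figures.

Looking into the second stage from A: R3 + R4 = 19.85 Ω appears in parallel with R2.
Effective lower resistance at A: R2 ‖ 19.85 = 3.076 Ω.
So V_A = 35.1 × 0.09000 = 3.159 V.

V_A ≈ 3.16 V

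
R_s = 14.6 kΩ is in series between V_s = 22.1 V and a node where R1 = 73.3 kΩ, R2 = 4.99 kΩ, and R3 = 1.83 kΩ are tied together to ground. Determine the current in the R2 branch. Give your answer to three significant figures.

I ≈ 0.366 mA

Parallel bank: R_p = 1/(1/73.3 + 1/4.99 + 1/1.83) = 1.315 kΩ.
Node voltage V_A = V_s · R_p/(R_s + R_p) = 22.1 × 0.08262 = 1.826 V.
Branch current I = V_A/R2 = 1.826/4.99 = 0.3659 mA.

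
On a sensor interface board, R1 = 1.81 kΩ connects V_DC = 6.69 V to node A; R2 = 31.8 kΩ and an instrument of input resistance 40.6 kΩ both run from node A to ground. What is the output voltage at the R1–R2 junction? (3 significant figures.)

V_out ≈ 6.07 V

R2 ‖ R_L = (31.8 × 40.6)/(31.8 + 40.6) = 17.83 kΩ.
Then V_out = V_DC · R2'/(R1 + R2') = 6.69 × 17.83/19.64 = 6.074 V.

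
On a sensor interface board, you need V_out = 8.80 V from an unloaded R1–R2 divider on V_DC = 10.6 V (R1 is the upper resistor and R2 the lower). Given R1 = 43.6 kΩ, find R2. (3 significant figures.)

R2 ≈ 213 kΩ

Required fraction k = V_out/V_DC = 0.8302.
R2 = R1 · 0.8302/(1 − 0.8302) = 213.2 kΩ.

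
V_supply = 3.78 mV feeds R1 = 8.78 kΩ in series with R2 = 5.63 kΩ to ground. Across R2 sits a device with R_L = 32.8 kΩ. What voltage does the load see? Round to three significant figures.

R2 ‖ R_L = (5.63 × 32.8)/(5.63 + 32.8) = 4.805 kΩ.
Then V_out = V_supply · R2'/(R1 + R2') = 3.78 × 4.805/13.59 = 1.337 mV.
(Unloaded it would be 1.48 mV; the load pulls it down.)

V_out ≈ 1.34 mV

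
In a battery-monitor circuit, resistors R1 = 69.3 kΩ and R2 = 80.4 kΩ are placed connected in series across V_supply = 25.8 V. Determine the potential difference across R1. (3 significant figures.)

Series total: ΣR = 69.3 + 80.4 = 149.7 kΩ.
By the voltage-divider rule, V = 25.8 × 69.30/149.7 = 11.94 V.

V ≈ 11.9 V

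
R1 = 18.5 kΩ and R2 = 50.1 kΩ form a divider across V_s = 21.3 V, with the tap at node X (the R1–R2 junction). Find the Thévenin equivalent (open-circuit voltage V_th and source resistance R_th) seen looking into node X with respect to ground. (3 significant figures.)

V_th is the unloaded tap voltage: V_s · R2/(R1+R2) = 21.3 × 0.7303 = 15.56 V.
Looking into X with the source shorted: R_th = R1·R2/(R1+R2) = 18.50 × 50.1/68.60 = 13.51 kΩ.

V_th ≈ 15.6 V, R_th ≈ 13.5 kΩ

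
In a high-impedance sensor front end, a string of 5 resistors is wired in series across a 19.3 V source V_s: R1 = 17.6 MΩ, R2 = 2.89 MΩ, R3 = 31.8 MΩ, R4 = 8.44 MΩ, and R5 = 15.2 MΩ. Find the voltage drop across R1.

Series total: ΣR = 17.6 + 2.89 + 31.8 + 8.44 + 15.2 = 75.93 MΩ.
By the voltage-divider rule, V = 19.3 × 17.60/75.93 = 4.474 V.

V ≈ 4.47 V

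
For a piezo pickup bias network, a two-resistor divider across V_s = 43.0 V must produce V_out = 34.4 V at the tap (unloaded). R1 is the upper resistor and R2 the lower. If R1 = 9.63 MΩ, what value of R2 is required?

R2 ≈ 38.5 MΩ

V_out/V_s = R2/(R1+R2) = 0.8000.
So R2 = R1 · V_out/(V_s − V_out) = 9.63 × 34.4/(43.0 − 34.4) = 9.63 × 4.000 = 38.52 MΩ.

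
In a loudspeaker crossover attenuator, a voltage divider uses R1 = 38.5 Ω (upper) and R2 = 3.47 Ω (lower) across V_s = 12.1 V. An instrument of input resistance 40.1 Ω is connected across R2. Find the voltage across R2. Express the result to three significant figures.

V_out ≈ 0.927 V

The load sits in parallel with R2, giving an effective lower resistance R2' = R2·R_L/(R2+R_L) = 3.194 Ω.
Then V_out = V_s · R2'/(R1 + R2') = 12.1 × 3.194/41.69 = 0.9268 V.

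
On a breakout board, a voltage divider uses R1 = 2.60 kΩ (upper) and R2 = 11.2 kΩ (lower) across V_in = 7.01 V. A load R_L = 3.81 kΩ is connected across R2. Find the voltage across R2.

V_out ≈ 3.66 V

The load sits in parallel with R2, giving an effective lower resistance R2' = R2·R_L/(R2+R_L) = 2.843 kΩ.
Voltage divider with the loaded lower leg: V_out = 7.01 × 2.843/(2.60 + 2.843) = 7.01 × 0.5223 = 3.661 V.
(Unloaded it would be 5.69 V; the load pulls it down.)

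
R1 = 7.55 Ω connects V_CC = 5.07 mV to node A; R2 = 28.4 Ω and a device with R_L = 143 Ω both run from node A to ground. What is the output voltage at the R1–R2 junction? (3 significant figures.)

V_out ≈ 3.84 mV

R2 ‖ R_L = (28.4 × 143)/(28.4 + 143) = 23.69 Ω.
Then V_out = V_CC · R2'/(R1 + R2') = 5.07 × 23.69/31.24 = 3.845 mV.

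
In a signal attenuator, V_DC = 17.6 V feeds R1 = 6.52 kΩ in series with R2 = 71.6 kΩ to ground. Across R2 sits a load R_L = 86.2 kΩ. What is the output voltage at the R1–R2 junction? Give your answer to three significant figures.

V_out ≈ 15.1 V

First combine the lower leg with the load: R2 ‖ R_L = 39.11 kΩ.
Then V_out = V_DC · R2'/(R1 + R2') = 17.6 × 39.11/45.63 = 15.09 V.
(Unloaded it would be 16.1 V; the load pulls it down.)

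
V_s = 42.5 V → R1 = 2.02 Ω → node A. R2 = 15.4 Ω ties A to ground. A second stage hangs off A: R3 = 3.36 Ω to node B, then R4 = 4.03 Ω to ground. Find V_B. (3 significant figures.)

V_B ≈ 16.5 V

The second stage (R3 + R4 = 7.390 Ω) loads node A in parallel with R2.
R2 ‖ (R3+R4) = 4.994 Ω.
First divider: V_A = V_s · 4.994/(2.02 + 4.994) = 30.26 V.
V_B = V_A × 0.5453 = 16.50 V.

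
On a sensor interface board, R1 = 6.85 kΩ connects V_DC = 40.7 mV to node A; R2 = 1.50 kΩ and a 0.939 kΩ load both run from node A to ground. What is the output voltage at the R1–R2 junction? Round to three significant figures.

V_out ≈ 3.16 mV

The load sits in parallel with R2, giving an effective lower resistance R2' = R2·R_L/(R2+R_L) = 0.5775 kΩ.
Then V_out = V_DC · R2'/(R1 + R2') = 40.7 × 0.5775/7.427 = 3.164 mV.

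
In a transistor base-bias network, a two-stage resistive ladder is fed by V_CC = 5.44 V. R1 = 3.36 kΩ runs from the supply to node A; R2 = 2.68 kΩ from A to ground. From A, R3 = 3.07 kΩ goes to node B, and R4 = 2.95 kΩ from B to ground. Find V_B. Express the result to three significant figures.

The second stage (R3 + R4 = 6.020 kΩ) loads node A in parallel with R2.
R2 ‖ (R3+R4) = 1.854 kΩ.
First divider: V_A = V_CC · 1.854/(3.36 + 1.854) = 1.935 V.
Stage 2 is unloaded, so V_B = V_A · R4/(R3+R4) = 1.935 × 2.95/6.020 = 0.9480 V.

V_B ≈ 0.948 V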